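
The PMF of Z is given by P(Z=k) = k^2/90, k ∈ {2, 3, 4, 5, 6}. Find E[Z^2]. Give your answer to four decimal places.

25.2667

E[Z^2] = Σ z^2·P(Z=z)
 = 4·2/45 + 9·1/10 + 16·8/45 + 25·5/18 + 36·2/5
 = 8/45 + 9/10 + 128/45 + 125/18 + 72/5
 = 379/15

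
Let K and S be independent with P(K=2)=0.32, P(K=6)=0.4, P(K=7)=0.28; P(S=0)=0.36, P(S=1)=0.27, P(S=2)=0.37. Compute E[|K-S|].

3.99

E[|K-S|] = Σ_k Σ_s |k-s| · P(K=k)P(S=s)
 = 2·0.1152 + 1·0.0864 + 0·0.1184 + 6·0.144 + 5·0.108 + 4·0.148 + 7·0.1008 + 6·0.0756 + 5·0.1036
 = 0.2304 + 0.0864 + 0 + 0.864 + 0.54 + 0.592 + 0.7056 + 0.4536 + 0.518
 = 3.99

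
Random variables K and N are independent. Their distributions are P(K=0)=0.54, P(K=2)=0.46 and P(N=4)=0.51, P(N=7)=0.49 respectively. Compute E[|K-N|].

4.55

E[|K-N|] = Σ_k Σ_n |k-n| · P(K=k)P(N=n)
 = 4·0.2754 + 7·0.2646 + 2·0.2346 + 5·0.2254
 = 1.1016 + 1.8522 + 0.4692 + 1.127
 = 4.55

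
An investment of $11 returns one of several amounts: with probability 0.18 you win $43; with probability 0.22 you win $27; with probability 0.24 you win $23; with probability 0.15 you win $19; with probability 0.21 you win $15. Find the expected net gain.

14.2

E[payout] = 43·0.18 + 27·0.22 + 23·0.24 + 19·0.15 + 15·0.21
 = 7.74 + 5.94 + 5.52 + 2.85 + 3.15
 = 25.2
Net = 25.2 - 11 = 14.2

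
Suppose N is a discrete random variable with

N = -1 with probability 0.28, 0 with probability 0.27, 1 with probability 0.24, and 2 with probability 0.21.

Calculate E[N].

0.38

E[N] = Σ n·P(N=n)
 = (-1)·0.28 + 0·0.27 + 1·0.24 + 2·0.21
 = (-0.28) + 0 + 0.24 + 0.42
 = 0.38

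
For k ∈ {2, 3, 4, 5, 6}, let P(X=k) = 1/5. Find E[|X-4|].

E[|X-4|] = Σ |x-4|·P(X=x)
 = 2·1/5 + 1·1/5 + 0·1/5 + 1·1/5 + 2·1/5
 = 2/5 + 1/5 + 0 + 1/5 + 2/5
 = 6/5

1.2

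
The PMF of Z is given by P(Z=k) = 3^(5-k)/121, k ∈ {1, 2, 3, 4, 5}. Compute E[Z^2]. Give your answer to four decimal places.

E[Z^2] = Σ z^2·P(Z=z)
 = 1·81/121 + 4·27/121 + 9·9/121 + 16·3/121 + 25·1/121
 = 81/121 + 108/121 + 81/121 + 48/121 + 25/121
 = 343/121

2.8347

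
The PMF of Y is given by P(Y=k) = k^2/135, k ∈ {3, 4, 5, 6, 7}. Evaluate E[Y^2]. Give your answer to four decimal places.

34.5111

E[Y^2] = Σ y^2·P(Y=y)
 = 9·1/15 + 16·16/135 + 25·5/27 + 36·4/15 + 49·49/135
 = 3/5 + 256/135 + 125/27 + 48/5 + 2401/135
 = 1553/45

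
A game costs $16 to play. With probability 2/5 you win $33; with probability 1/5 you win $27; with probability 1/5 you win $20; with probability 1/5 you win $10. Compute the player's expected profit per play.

E[payout] = 33·2/5 + 27·1/5 + 20·1/5 + 10·1/5
 = 66/5 + 27/5 + 4 + 2
 = 123/5
Net = 123/5 - 16 = 43/5

8.6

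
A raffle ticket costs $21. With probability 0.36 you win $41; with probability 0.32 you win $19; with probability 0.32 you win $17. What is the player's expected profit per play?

E[payout] = 41·0.36 + 19·0.32 + 17·0.32
 = 14.76 + 6.08 + 5.44
 = 26.28
Net = 26.28 - 21 = 5.28

5.28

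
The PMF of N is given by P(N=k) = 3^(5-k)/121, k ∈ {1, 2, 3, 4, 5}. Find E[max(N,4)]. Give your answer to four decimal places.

E[max(N,4)] = Σ max(n,4)·P(N=n)
 = 4·81/121 + 4·27/121 + 4·9/121 + 4·3/121 + 5·1/121
 = 324/121 + 108/121 + 36/121 + 12/121 + 5/121
 = 485/121

4.0083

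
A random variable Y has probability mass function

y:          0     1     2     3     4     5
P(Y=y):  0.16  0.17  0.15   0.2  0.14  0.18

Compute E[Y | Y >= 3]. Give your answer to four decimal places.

3.9615

P(Y >= 3) = 0.2 + 0.14 + 0.18 = 0.52.
E[Y | Y >= 3] = [3·0.2 + 4·0.14 + 5·0.18] / 0.52
 = 2.06 / 0.52
 = 103/26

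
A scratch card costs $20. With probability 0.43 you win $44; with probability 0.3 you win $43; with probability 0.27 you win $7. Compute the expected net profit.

E[payout] = 44·0.43 + 43·0.3 + 7·0.27
 = 18.92 + 12.9 + 1.89
 = 33.71
Net = 33.71 - 20 = 13.71

13.71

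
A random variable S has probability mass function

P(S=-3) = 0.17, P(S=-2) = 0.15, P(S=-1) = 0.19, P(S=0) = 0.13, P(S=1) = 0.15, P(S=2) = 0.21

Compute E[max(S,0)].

E[max(S,0)] = Σ max(s,0)·P(S=s)
 = 0·0.17 + 0·0.15 + 0·0.19 + 0·0.13 + 1·0.15 + 2·0.21
 = 0 + 0 + 0 + 0 + 0.15 + 0.42
 = 0.57

0.57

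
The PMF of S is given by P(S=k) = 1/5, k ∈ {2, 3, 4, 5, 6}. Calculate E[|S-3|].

1.4

E[|S-3|] = Σ |s-3|·P(S=s)
 = 1·1/5 + 0·1/5 + 1·1/5 + 2·1/5 + 3·1/5
 = 1/5 + 0 + 1/5 + 2/5 + 3/5
 = 7/5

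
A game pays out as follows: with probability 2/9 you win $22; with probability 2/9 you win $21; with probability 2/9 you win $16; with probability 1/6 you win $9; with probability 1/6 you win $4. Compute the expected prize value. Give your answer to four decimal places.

15.2778

E[payout] = 22·2/9 + 21·2/9 + 16·2/9 + 9·1/6 + 4·1/6
 = 44/9 + 14/3 + 32/9 + 3/2 + 2/3
 = 275/18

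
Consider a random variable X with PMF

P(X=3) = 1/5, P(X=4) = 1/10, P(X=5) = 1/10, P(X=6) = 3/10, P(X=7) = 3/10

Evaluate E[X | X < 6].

P(X < 6) = 1/5 + 1/10 + 1/10 = 2/5.
E[X | X < 6] = [3·1/5 + 4·1/10 + 5·1/10] / (2/5)
 = 3/2 / (2/5)
 = 15/4

3.75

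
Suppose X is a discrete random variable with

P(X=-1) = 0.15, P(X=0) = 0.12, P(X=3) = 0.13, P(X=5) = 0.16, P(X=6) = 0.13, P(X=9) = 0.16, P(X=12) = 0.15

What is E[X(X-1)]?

39.5

E[X(X-1)] = Σ x(x-1)·P(X=x)
 = 2·0.15 + 0·0.12 + 6·0.13 + 20·0.16 + 30·0.13 + 72·0.16 + 132·0.15
 = 0.3 + 0 + 0.78 + 3.2 + 3.9 + 11.52 + 19.8
 = 39.5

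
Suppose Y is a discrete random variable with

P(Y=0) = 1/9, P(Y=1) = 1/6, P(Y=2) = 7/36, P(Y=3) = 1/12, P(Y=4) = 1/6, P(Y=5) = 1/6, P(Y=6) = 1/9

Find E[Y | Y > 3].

4.875

P(Y > 3) = 1/6 + 1/6 + 1/9 = 4/9.
E[Y | Y > 3] = [4·1/6 + 5·1/6 + 6·1/9] / (4/9)
 = 13/6 / (4/9)
 = 39/8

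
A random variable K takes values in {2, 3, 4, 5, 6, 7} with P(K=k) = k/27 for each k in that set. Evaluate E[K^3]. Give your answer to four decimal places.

E[K^3] = Σ k^3·P(K=k)
 = 8·2/27 + 27·1/9 + 64·4/27 + 125·5/27 + 216·2/9 + 343·7/27
 = 16/27 + 3 + 256/27 + 625/27 + 48 + 2401/27
 = 4675/27

173.1481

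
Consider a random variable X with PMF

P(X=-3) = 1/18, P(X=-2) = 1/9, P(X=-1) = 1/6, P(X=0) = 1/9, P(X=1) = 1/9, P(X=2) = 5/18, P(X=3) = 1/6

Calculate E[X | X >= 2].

P(X >= 2) = 5/18 + 1/6 = 4/9.
E[X | X >= 2] = [2·5/18 + 3·1/6] / (4/9)
 = 19/18 / (4/9)
 = 19/8

2.375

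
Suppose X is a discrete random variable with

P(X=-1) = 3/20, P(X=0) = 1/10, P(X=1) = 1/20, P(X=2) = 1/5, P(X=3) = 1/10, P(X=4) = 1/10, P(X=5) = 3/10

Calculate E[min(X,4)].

2.2

E[min(X,4)] = Σ min(x,4)·P(X=x)
 = (-1)·3/20 + 0·1/10 + 1·1/20 + 2·1/5 + 3·1/10 + 4·1/10 + 4·3/10
 = (-3/20) + 0 + 1/20 + 2/5 + 3/10 + 2/5 + 6/5
 = 11/5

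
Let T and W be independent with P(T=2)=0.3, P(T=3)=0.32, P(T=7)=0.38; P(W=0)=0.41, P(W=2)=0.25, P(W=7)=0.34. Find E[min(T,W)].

1.9348

E[min(T,W)] = Σ_t Σ_w min(t,w) · P(T=t)P(W=w)
 = 0·0.123 + 2·0.075 + 2·0.102 + 0·0.1312 + 2·0.08 + 3·0.1088 + 0·0.1558 + 2·0.095 + 7·0.1292
 = 0 + 0.15 + 0.204 + 0 + 0.16 + 0.3264 + 0 + 0.19 + 0.9044
 = 1.9348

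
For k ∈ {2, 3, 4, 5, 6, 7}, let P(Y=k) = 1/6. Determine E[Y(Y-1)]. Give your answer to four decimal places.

18.6667

E[Y(Y-1)] = Σ y(y-1)·P(Y=y)
 = 2·1/6 + 6·1/6 + 12·1/6 + 20·1/6 + 30·1/6 + 42·1/6
 = 1/3 + 1 + 2 + 10/3 + 5 + 7
 = 56/3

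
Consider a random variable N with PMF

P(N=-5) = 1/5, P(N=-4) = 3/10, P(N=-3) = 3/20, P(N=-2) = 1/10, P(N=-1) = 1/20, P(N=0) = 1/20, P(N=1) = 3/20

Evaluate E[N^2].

11.75

E[N^2] = Σ n^2·P(N=n)
 = 25·1/5 + 16·3/10 + 9·3/20 + 4·1/10 + 1·1/20 + 0·1/20 + 1·3/20
 = 5 + 24/5 + 27/20 + 2/5 + 1/20 + 0 + 3/20
 = 47/4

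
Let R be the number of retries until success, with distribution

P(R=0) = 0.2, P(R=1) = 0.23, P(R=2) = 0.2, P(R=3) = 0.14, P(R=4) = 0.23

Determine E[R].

1.97

E[R] = Σ r·P(R=r)
 = 0·0.2 + 1·0.23 + 2·0.2 + 3·0.14 + 4·0.23
 = 0 + 0.23 + 0.4 + 0.42 + 0.92
 = 1.97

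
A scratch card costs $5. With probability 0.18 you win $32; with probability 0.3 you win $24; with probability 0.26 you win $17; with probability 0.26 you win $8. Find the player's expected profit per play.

14.46

E[payout] = 32·0.18 + 24·0.3 + 17·0.26 + 8·0.26
 = 5.76 + 7.2 + 4.42 + 2.08
 = 19.46
Net = 19.46 - 5 = 14.46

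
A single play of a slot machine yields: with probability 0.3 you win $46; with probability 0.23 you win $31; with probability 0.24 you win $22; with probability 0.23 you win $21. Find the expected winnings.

E[payout] = 46·0.3 + 31·0.23 + 22·0.24 + 21·0.23
 = 13.8 + 7.13 + 5.28 + 4.83
 = 31.04

31.04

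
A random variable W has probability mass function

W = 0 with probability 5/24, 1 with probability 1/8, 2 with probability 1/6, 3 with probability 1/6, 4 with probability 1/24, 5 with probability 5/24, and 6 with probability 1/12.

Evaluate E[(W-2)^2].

4.5

E[(W-2)^2] = Σ (w-2)^2·P(W=w)
 = 4·5/24 + 1·1/8 + 0·1/6 + 1·1/6 + 4·1/24 + 9·5/24 + 16·1/12
 = 5/6 + 1/8 + 0 + 1/6 + 1/6 + 15/8 + 4/3
 = 9/2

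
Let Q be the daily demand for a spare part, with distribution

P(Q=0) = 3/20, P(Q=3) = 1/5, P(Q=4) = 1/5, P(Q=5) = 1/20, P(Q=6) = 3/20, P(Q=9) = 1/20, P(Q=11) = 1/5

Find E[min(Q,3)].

E[min(Q,3)] = Σ min(q,3)·P(Q=q)
 = 0·3/20 + 3·1/5 + 3·1/5 + 3·1/20 + 3·3/20 + 3·1/20 + 3·1/5
 = 0 + 3/5 + 3/5 + 3/20 + 9/20 + 3/20 + 3/5
 = 51/20

2.55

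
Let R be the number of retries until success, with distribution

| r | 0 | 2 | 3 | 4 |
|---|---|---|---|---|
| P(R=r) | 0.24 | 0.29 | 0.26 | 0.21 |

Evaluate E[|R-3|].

E[|R-3|] = Σ |r-3|·P(R=r)
 = 3·0.24 + 1·0.29 + 0·0.26 + 1·0.21
 = 0.72 + 0.29 + 0 + 0.21
 = 1.22

1.22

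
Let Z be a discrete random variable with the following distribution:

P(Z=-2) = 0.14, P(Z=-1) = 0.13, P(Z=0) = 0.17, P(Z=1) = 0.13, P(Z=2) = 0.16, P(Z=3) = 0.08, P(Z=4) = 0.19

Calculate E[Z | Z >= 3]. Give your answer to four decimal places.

3.7037

P(Z >= 3) = 0.08 + 0.19 = 0.27.
E[Z | Z >= 3] = [3·0.08 + 4·0.19] / 0.27
 = 1 / 0.27
 = 100/27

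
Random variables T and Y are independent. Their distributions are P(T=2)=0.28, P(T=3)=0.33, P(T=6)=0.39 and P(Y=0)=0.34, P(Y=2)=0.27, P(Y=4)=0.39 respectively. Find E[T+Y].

E[T+Y] = Σ_t Σ_y (t+y) · P(T=t)P(Y=y)
 = 2·0.0952 + 4·0.0756 + 6·0.1092 + 3·0.1122 + 5·0.0891 + 7·0.1287 + 6·0.1326 + 8·0.1053 + 10·0.1521
 = 0.1904 + 0.3024 + 0.6552 + 0.3366 + 0.4455 + 0.9009 + 0.7956 + 0.8424 + 1.521
 = 5.99

5.99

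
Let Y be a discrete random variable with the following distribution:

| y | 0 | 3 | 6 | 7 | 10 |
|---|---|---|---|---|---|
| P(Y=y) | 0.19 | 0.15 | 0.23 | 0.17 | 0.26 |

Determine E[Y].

5.62

E[Y] = Σ y·P(Y=y)
 = 0·0.19 + 3·0.15 + 6·0.23 + 7·0.17 + 10·0.26
 = 0 + 0.45 + 1.38 + 1.19 + 2.6
 = 5.62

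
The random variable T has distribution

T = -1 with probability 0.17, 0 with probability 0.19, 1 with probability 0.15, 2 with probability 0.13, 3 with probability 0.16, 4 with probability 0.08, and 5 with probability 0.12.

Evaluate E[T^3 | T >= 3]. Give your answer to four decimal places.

67.8889

P(T >= 3) = 0.16 + 0.08 + 0.12 = 0.36.
E[T^3 | T >= 3] = [27·0.16 + 64·0.08 + 125·0.12] / 0.36
 = 24.44 / 0.36
 = 611/9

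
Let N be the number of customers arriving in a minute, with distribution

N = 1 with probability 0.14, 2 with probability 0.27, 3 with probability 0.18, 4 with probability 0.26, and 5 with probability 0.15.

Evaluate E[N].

E[N] = Σ n·P(N=n)
 = 1·0.14 + 2·0.27 + 3·0.18 + 4·0.26 + 5·0.15
 = 0.14 + 0.54 + 0.54 + 1.04 + 0.75
 = 3.01

3.01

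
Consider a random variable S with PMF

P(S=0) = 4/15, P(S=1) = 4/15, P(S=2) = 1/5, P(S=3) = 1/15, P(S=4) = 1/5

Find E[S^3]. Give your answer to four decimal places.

16.4667

E[S^3] = Σ s^3·P(S=s)
 = 0·4/15 + 1·4/15 + 8·1/5 + 27·1/15 + 64·1/5
 = 0 + 4/15 + 8/5 + 9/5 + 64/5
 = 247/15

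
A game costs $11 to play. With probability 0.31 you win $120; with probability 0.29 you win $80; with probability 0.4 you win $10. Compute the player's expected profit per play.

53.4

E[payout] = 120·0.31 + 80·0.29 + 10·0.4
 = 37.2 + 23.2 + 4
 = 64.4
Net = 64.4 - 11 = 53.4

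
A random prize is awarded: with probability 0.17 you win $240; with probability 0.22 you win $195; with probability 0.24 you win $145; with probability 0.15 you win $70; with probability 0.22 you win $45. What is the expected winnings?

E[payout] = 240·0.17 + 195·0.22 + 145·0.24 + 70·0.15 + 45·0.22
 = 40.8 + 42.9 + 34.8 + 10.5 + 9.9
 = 138.9

138.9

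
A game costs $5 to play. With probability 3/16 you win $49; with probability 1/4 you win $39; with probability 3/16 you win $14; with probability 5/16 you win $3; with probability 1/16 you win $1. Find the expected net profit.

17.5625

E[payout] = 49·3/16 + 39·1/4 + 14·3/16 + 3·5/16 + 1·1/16
 = 147/16 + 39/4 + 21/8 + 15/16 + 1/16
 = 361/16
Net = 361/16 - 5 = 281/16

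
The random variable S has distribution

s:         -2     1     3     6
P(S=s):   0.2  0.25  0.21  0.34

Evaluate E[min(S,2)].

0.95

E[min(S,2)] = Σ min(s,2)·P(S=s)
 = (-2)·0.2 + 1·0.25 + 2·0.21 + 2·0.34
 = (-0.4) + 0.25 + 0.42 + 0.68
 = 0.95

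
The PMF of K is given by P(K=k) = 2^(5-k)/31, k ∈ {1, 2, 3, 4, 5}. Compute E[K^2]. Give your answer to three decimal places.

4.548

E[K^2] = Σ k^2·P(K=k)
 = 1·16/31 + 4·8/31 + 9·4/31 + 16·2/31 + 25·1/31
 = 16/31 + 32/31 + 36/31 + 32/31 + 25/31
 = 141/31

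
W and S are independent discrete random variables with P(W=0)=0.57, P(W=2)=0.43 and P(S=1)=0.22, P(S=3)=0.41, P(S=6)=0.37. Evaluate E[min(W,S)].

0.7654

E[min(W,S)] = Σ_w Σ_s min(w,s) · P(W=w)P(S=s)
 = 0·0.1254 + 0·0.2337 + 0·0.2109 + 1·0.0946 + 2·0.1763 + 2·0.1591
 = 0 + 0 + 0 + 0.0946 + 0.3526 + 0.3182
 = 0.7654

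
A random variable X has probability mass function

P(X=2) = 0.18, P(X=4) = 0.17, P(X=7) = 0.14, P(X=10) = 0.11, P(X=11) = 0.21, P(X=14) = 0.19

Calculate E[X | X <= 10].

5.2

P(X <= 10) = 0.18 + 0.17 + 0.14 + 0.11 = 0.6.
E[X | X <= 10] = [2·0.18 + 4·0.17 + 7·0.14 + 10·0.11] / 0.6
 = 3.12 / 0.6
 = 26/5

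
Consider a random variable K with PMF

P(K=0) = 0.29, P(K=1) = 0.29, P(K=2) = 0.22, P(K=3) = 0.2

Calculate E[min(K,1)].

0.71

E[min(K,1)] = Σ min(k,1)·P(K=k)
 = 0·0.29 + 1·0.29 + 1·0.22 + 1·0.2
 = 0 + 0.29 + 0.22 + 0.2
 = 0.71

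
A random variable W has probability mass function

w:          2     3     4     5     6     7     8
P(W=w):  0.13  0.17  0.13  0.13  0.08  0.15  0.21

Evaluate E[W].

E[W] = Σ w·P(W=w)
 = 2·0.13 + 3·0.17 + 4·0.13 + 5·0.13 + 6·0.08 + 7·0.15 + 8·0.21
 = 0.26 + 0.51 + 0.52 + 0.65 + 0.48 + 1.05 + 1.68
 = 5.15

5.15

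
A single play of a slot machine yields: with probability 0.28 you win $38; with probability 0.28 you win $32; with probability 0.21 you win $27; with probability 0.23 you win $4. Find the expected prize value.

E[payout] = 38·0.28 + 32·0.28 + 27·0.21 + 4·0.23
 = 10.64 + 8.96 + 5.67 + 0.92
 = 26.19

26.19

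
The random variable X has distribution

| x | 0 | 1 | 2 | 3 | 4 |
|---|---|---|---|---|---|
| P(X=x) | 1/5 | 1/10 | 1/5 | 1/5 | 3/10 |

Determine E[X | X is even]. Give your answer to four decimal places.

P(X is even) = 1/5 + 1/5 + 3/10 = 7/10.
E[X | X is even] = [0·1/5 + 2·1/5 + 4·3/10] / (7/10)
 = 8/5 / (7/10)
 = 16/7

2.2857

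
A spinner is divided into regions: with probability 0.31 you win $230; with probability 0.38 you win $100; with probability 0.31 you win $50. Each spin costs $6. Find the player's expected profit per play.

E[payout] = 230·0.31 + 100·0.38 + 50·0.31
 = 71.3 + 38 + 15.5
 = 124.8
Net = 124.8 - 6 = 118.8

118.8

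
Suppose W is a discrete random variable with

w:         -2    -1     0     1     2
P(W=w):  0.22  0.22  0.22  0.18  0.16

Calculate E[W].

-0.16

E[W] = Σ w·P(W=w)
 = (-2)·0.22 + (-1)·0.22 + 0·0.22 + 1·0.18 + 2·0.16
 = (-0.44) + (-0.22) + 0 + 0.18 + 0.32
 = -0.16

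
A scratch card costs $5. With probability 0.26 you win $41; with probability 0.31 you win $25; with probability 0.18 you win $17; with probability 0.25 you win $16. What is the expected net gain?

20.47

E[payout] = 41·0.26 + 25·0.31 + 17·0.18 + 16·0.25
 = 10.66 + 7.75 + 3.06 + 4
 = 25.47
Net = 25.47 - 5 = 20.47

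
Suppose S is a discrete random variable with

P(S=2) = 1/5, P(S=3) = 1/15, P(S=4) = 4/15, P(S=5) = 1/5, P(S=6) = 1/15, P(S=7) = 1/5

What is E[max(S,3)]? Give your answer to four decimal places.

4.6667

E[max(S,3)] = Σ max(s,3)·P(S=s)
 = 3·1/5 + 3·1/15 + 4·4/15 + 5·1/5 + 6·1/15 + 7·1/5
 = 3/5 + 1/5 + 16/15 + 1 + 2/5 + 7/5
 = 14/3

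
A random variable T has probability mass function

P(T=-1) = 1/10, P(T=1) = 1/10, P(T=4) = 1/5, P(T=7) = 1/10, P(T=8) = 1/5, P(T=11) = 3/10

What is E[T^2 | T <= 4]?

P(T <= 4) = 1/10 + 1/10 + 1/5 = 2/5.
E[T^2 | T <= 4] = [1·1/10 + 1·1/10 + 16·1/5] / (2/5)
 = 17/5 / (2/5)
 = 17/2

8.5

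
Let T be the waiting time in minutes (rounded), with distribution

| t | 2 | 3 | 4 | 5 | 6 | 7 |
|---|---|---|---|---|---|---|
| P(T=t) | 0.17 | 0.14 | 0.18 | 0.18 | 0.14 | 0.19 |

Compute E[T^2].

23.67

E[T^2] = Σ t^2·P(T=t)
 = 4·0.17 + 9·0.14 + 16·0.18 + 25·0.18 + 36·0.14 + 49·0.19
 = 0.68 + 1.26 + 2.88 + 4.5 + 5.04 + 9.31
 = 23.67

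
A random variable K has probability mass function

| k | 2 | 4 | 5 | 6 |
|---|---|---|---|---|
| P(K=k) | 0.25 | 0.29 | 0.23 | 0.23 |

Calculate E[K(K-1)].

E[K(K-1)] = Σ k(k-1)·P(K=k)
 = 2·0.25 + 12·0.29 + 20·0.23 + 30·0.23
 = 0.5 + 3.48 + 4.6 + 6.9
 = 15.48

15.48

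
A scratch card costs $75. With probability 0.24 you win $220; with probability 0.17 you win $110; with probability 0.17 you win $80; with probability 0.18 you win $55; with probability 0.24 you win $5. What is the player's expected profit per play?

21.2

E[payout] = 220·0.24 + 110·0.17 + 80·0.17 + 55·0.18 + 5·0.24
 = 52.8 + 18.7 + 13.6 + 9.9 + 1.2
 = 96.2
Net = 96.2 - 75 = 21.2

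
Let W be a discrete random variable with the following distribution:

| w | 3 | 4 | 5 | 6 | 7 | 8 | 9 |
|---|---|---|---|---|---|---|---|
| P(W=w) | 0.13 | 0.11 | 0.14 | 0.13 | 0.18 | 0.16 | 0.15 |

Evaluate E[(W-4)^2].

8.72

E[(W-4)^2] = Σ (w-4)^2·P(W=w)
 = 1·0.13 + 0·0.11 + 1·0.14 + 4·0.13 + 9·0.18 + 16·0.16 + 25·0.15
 = 0.13 + 0 + 0.14 + 0.52 + 1.62 + 2.56 + 3.75
 = 8.72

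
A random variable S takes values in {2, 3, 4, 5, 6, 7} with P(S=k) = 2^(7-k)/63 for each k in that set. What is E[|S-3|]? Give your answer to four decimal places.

E[|S-3|] = Σ |s-3|·P(S=s)
 = 1·32/63 + 0·16/63 + 1·8/63 + 2·4/63 + 3·2/63 + 4·1/63
 = 32/63 + 0 + 8/63 + 8/63 + 2/21 + 4/63
 = 58/63

0.9206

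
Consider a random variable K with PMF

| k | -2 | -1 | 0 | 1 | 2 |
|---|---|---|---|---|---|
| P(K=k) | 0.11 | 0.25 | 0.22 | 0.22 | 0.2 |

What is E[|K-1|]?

E[|K-1|] = Σ |k-1|·P(K=k)
 = 3·0.11 + 2·0.25 + 1·0.22 + 0·0.22 + 1·0.2
 = 0.33 + 0.5 + 0.22 + 0 + 0.2
 = 1.25

1.25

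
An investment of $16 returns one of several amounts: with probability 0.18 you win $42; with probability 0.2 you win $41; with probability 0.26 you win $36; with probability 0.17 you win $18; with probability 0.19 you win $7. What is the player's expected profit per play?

13.51

E[payout] = 42·0.18 + 41·0.2 + 36·0.26 + 18·0.17 + 7·0.19
 = 7.56 + 8.2 + 9.36 + 3.06 + 1.33
 = 29.51
Net = 29.51 - 16 = 13.51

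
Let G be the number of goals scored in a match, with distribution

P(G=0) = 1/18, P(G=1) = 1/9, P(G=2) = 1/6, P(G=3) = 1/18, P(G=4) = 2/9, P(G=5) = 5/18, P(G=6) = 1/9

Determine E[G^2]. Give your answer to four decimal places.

E[G^2] = Σ g^2·P(G=g)
 = 0·1/18 + 1·1/9 + 4·1/6 + 9·1/18 + 16·2/9 + 25·5/18 + 36·1/9
 = 0 + 1/9 + 2/3 + 1/2 + 32/9 + 125/18 + 4
 = 142/9

15.7778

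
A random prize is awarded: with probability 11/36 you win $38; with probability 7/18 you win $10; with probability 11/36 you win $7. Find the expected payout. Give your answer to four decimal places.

E[payout] = 38·11/36 + 10·7/18 + 7·11/36
 = 209/18 + 35/9 + 77/36
 = 635/36

17.6389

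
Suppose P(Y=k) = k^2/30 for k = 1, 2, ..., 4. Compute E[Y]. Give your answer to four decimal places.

3.3333

E[Y] = Σ y·P(Y=y)
 = 1·1/30 + 2·2/15 + 3·3/10 + 4·8/15
 = 1/30 + 4/15 + 9/10 + 32/15
 = 10/3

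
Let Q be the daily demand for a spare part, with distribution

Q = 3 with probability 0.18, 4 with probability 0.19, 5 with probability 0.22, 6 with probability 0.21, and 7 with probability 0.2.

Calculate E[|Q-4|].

E[|Q-4|] = Σ |q-4|·P(Q=q)
 = 1·0.18 + 0·0.19 + 1·0.22 + 2·0.21 + 3·0.2
 = 0.18 + 0 + 0.22 + 0.42 + 0.6
 = 1.42

1.42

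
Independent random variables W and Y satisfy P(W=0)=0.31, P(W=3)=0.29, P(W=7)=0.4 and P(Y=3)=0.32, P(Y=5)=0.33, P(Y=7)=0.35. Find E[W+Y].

8.73

E[W+Y] = Σ_w Σ_y (w+y) · P(W=w)P(Y=y)
 = 3·0.0992 + 5·0.1023 + 7·0.1085 + 6·0.0928 + 8·0.0957 + 10·0.1015 + 10·0.128 + 12·0.132 + 14·0.14
 = 0.2976 + 0.5115 + 0.7595 + 0.5568 + 0.7656 + 1.015 + 1.28 + 1.584 + 1.96
 = 8.73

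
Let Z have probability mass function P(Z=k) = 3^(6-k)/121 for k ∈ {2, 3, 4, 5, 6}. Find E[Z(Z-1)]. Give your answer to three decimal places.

E[Z(Z-1)] = Σ z(z-1)·P(Z=z)
 = 2·81/121 + 6·27/121 + 12·9/121 + 20·3/121 + 30·1/121
 = 162/121 + 162/121 + 108/121 + 60/121 + 30/121
 = 522/121

4.314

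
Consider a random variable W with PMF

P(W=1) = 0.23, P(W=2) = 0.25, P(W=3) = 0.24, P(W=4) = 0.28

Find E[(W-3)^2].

1.45

E[(W-3)^2] = Σ (w-3)^2·P(W=w)
 = 4·0.23 + 1·0.25 + 0·0.24 + 1·0.28
 = 0.92 + 0.25 + 0 + 0.28
 = 1.45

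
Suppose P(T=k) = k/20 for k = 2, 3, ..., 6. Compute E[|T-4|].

E[|T-4|] = Σ |t-4|·P(T=t)
 = 2·1/10 + 1·3/20 + 0·1/5 + 1·1/4 + 2·3/10
 = 1/5 + 3/20 + 0 + 1/4 + 3/5
 = 6/5

1.2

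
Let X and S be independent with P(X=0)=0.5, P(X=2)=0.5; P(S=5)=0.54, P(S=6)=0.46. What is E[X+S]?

E[X+S] = Σ_x Σ_s (x+s) · P(X=x)P(S=s)
 = 5·0.27 + 6·0.23 + 7·0.27 + 8·0.23
 = 1.35 + 1.38 + 1.89 + 1.84
 = 6.46

6.46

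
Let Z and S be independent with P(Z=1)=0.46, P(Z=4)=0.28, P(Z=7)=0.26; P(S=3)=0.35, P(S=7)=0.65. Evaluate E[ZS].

19.04

E[ZS] = Σ_z Σ_s zs · P(Z=z)P(S=s)
 = 3·0.161 + 7·0.299 + 12·0.098 + 28·0.182 + 21·0.091 + 49·0.169
 = 0.483 + 2.093 + 1.176 + 5.096 + 1.911 + 8.281
 = 19.04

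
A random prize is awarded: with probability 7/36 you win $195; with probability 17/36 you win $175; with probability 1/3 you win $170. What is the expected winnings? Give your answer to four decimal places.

E[payout] = 195·7/36 + 175·17/36 + 170·1/3
 = 455/12 + 2975/36 + 170/3
 = 1595/9

177.2222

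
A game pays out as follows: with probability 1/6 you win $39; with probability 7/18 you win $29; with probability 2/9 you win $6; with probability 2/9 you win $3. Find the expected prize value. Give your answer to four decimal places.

19.7778

E[payout] = 39·1/6 + 29·7/18 + 6·2/9 + 3·2/9
 = 13/2 + 203/18 + 4/3 + 2/3
 = 178/9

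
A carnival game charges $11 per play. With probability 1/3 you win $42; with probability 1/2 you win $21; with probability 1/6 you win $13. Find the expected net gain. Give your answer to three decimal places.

15.667

E[payout] = 42·1/3 + 21·1/2 + 13·1/6
 = 14 + 21/2 + 13/6
 = 80/3
Net = 80/3 - 11 = 47/3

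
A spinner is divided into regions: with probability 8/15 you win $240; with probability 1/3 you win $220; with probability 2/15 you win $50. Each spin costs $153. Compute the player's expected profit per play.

55

E[payout] = 240·8/15 + 220·1/3 + 50·2/15
 = 128 + 220/3 + 20/3
 = 208
Net = 208 - 153 = 55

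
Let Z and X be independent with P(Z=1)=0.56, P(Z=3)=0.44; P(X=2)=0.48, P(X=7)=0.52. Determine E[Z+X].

E[Z+X] = Σ_z Σ_x (z+x) · P(Z=z)P(X=x)
 = 3·0.2688 + 8·0.2912 + 5·0.2112 + 10·0.2288
 = 0.8064 + 2.3296 + 1.056 + 2.288
 = 6.48

6.48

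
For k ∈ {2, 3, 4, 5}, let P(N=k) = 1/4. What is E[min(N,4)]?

3.25

E[min(N,4)] = Σ min(n,4)·P(N=n)
 = 2·1/4 + 3·1/4 + 4·1/4 + 4·1/4
 = 1/2 + 3/4 + 1 + 1
 = 13/4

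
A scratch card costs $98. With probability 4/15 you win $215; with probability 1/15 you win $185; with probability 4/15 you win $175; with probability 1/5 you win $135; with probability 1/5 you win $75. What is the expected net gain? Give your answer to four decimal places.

60.3333

E[payout] = 215·4/15 + 185·1/15 + 175·4/15 + 135·1/5 + 75·1/5
 = 172/3 + 37/3 + 140/3 + 27 + 15
 = 475/3
Net = 475/3 - 98 = 181/3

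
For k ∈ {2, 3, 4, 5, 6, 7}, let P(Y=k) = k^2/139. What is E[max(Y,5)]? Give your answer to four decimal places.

E[max(Y,5)] = Σ max(y,5)·P(Y=y)
 = 5·4/139 + 5·9/139 + 5·16/139 + 5·25/139 + 6·36/139 + 7·49/139
 = 20/139 + 45/139 + 80/139 + 125/139 + 216/139 + 343/139
 = 829/139

5.9640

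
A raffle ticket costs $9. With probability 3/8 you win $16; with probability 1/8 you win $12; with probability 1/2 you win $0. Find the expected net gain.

E[payout] = 16·3/8 + 12·1/8 + 0·1/2
 = 6 + 3/2 + 0
 = 15/2
Net = 15/2 - 9 = -3/2

-1.5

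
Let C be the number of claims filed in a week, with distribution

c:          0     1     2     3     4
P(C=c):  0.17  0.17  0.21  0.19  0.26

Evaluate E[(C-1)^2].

E[(C-1)^2] = Σ (c-1)^2·P(C=c)
 = 1·0.17 + 0·0.17 + 1·0.21 + 4·0.19 + 9·0.26
 = 0.17 + 0 + 0.21 + 0.76 + 2.34
 = 3.48

3.48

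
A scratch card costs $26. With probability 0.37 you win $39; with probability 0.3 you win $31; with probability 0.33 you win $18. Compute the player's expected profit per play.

E[payout] = 39·0.37 + 31·0.3 + 18·0.33
 = 14.43 + 9.3 + 5.94
 = 29.67
Net = 29.67 - 26 = 3.67

3.67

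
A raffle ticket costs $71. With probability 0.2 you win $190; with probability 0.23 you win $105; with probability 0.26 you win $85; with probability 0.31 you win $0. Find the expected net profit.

13.25

E[payout] = 190·0.2 + 105·0.23 + 85·0.26 + 0·0.31
 = 38 + 24.15 + 22.1 + 0
 = 84.25
Net = 84.25 - 71 = 13.25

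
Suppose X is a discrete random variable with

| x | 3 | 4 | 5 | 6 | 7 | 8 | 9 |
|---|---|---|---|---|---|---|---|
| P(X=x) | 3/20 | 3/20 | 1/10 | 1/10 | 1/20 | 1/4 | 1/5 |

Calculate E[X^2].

E[X^2] = Σ x^2·P(X=x)
 = 9·3/20 + 16·3/20 + 25·1/10 + 36·1/10 + 49·1/20 + 64·1/4 + 81·1/5
 = 27/20 + 12/5 + 5/2 + 18/5 + 49/20 + 16 + 81/5
 = 89/2

44.5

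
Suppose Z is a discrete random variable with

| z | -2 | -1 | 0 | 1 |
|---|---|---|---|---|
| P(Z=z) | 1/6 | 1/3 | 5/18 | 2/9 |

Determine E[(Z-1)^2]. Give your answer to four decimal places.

E[(Z-1)^2] = Σ (z-1)^2·P(Z=z)
 = 9·1/6 + 4·1/3 + 1·5/18 + 0·2/9
 = 3/2 + 4/3 + 5/18 + 0
 = 28/9

3.1111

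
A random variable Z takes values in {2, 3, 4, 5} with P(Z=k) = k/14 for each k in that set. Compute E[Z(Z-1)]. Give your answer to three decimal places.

12.143

E[Z(Z-1)] = Σ z(z-1)·P(Z=z)
 = 2·1/7 + 6·3/14 + 12·2/7 + 20·5/14
 = 2/7 + 9/7 + 24/7 + 50/7
 = 85/7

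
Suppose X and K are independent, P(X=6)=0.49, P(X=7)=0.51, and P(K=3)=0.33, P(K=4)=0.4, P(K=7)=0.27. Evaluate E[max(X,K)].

E[max(X,K)] = Σ_x Σ_k max(x,k) · P(X=x)P(K=k)
 = 6·0.1617 + 6·0.196 + 7·0.1323 + 7·0.1683 + 7·0.204 + 7·0.1377
 = 0.9702 + 1.176 + 0.9261 + 1.1781 + 1.428 + 0.9639
 = 6.6423

6.6423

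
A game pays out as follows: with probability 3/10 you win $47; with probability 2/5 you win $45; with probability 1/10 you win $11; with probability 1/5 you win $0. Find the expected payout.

33.2

E[payout] = 47·3/10 + 45·2/5 + 11·1/10 + 0·1/5
 = 141/10 + 18 + 11/10 + 0
 = 166/5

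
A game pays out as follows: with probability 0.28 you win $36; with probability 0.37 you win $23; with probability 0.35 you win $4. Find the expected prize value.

E[payout] = 36·0.28 + 23·0.37 + 4·0.35
 = 10.08 + 8.51 + 1.4
 = 19.99

19.99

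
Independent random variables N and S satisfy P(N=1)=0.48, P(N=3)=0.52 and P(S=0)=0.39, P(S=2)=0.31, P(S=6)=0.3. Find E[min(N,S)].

1.0832

E[min(N,S)] = Σ_n Σ_s min(n,s) · P(N=n)P(S=s)
 = 0·0.1872 + 1·0.1488 + 1·0.144 + 0·0.2028 + 2·0.1612 + 3·0.156
 = 0 + 0.1488 + 0.144 + 0 + 0.3224 + 0.468
 = 1.0832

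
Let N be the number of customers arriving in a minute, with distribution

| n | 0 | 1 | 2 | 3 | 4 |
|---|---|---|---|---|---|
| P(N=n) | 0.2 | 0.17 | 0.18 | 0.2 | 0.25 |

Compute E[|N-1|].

E[|N-1|] = Σ |n-1|·P(N=n)
 = 1·0.2 + 0·0.17 + 1·0.18 + 2·0.2 + 3·0.25
 = 0.2 + 0 + 0.18 + 0.4 + 0.75
 = 1.53

1.53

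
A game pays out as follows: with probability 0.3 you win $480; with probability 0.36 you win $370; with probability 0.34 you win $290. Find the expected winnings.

375.8

E[payout] = 480·0.3 + 370·0.36 + 290·0.34
 = 144 + 133.2 + 98.6
 = 375.8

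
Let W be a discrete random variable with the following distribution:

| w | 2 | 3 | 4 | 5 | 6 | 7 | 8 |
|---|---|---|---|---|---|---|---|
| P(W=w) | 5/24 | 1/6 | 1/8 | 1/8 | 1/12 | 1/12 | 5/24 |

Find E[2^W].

77.5

E[2^W] = Σ 2^w·P(W=w)
 = 4·5/24 + 8·1/6 + 16·1/8 + 32·1/8 + 64·1/12 + 128·1/12 + 256·5/24
 = 5/6 + 4/3 + 2 + 4 + 16/3 + 32/3 + 160/3
 = 155/2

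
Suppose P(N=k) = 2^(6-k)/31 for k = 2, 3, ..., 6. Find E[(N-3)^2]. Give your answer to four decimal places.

1.1935

E[(N-3)^2] = Σ (n-3)^2·P(N=n)
 = 1·16/31 + 0·8/31 + 1·4/31 + 4·2/31 + 9·1/31
 = 16/31 + 0 + 4/31 + 8/31 + 9/31
 = 37/31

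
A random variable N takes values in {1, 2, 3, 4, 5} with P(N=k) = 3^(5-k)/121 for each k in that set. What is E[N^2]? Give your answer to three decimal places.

E[N^2] = Σ n^2·P(N=n)
 = 1·81/121 + 4·27/121 + 9·9/121 + 16·3/121 + 25·1/121
 = 81/121 + 108/121 + 81/121 + 48/121 + 25/121
 = 343/121

2.835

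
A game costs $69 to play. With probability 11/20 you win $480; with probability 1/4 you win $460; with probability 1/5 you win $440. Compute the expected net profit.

E[payout] = 480·11/20 + 460·1/4 + 440·1/5
 = 264 + 115 + 88
 = 467
Net = 467 - 69 = 398

398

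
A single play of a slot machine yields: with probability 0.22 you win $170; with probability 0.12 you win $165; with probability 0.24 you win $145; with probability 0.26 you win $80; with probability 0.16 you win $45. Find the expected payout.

120

E[payout] = 170·0.22 + 165·0.12 + 145·0.24 + 80·0.26 + 45·0.16
 = 37.4 + 19.8 + 34.8 + 20.8 + 7.2
 = 120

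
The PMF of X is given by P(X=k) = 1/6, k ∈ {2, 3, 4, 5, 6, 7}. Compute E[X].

4.5

E[X] = Σ x·P(X=x)
 = 2·1/6 + 3·1/6 + 4·1/6 + 5·1/6 + 6·1/6 + 7·1/6
 = 1/3 + 1/2 + 2/3 + 5/6 + 1 + 7/6
 = 9/2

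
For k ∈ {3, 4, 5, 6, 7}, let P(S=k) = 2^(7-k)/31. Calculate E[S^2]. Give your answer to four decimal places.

15.9032

E[S^2] = Σ s^2·P(S=s)
 = 9·16/31 + 16·8/31 + 25·4/31 + 36·2/31 + 49·1/31
 = 144/31 + 128/31 + 100/31 + 72/31 + 49/31
 = 493/31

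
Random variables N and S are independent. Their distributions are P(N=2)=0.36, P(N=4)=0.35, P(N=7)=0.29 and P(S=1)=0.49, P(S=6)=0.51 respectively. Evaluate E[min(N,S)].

2.4586

E[min(N,S)] = Σ_n Σ_s min(n,s) · P(N=n)P(S=s)
 = 1·0.1764 + 2·0.1836 + 1·0.1715 + 4·0.1785 + 1·0.1421 + 6·0.1479
 = 0.1764 + 0.3672 + 0.1715 + 0.714 + 0.1421 + 0.8874
 = 2.4586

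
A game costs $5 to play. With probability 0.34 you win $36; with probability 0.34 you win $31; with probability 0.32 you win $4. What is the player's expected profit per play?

19.06

E[payout] = 36·0.34 + 31·0.34 + 4·0.32
 = 12.24 + 10.54 + 1.28
 = 24.06
Net = 24.06 - 5 = 19.06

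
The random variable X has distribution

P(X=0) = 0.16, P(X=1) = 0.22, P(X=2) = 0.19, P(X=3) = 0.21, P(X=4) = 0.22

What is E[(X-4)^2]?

5.51

E[(X-4)^2] = Σ (x-4)^2·P(X=x)
 = 16·0.16 + 9·0.22 + 4·0.19 + 1·0.21 + 0·0.22
 = 2.56 + 1.98 + 0.76 + 0.21 + 0
 = 5.51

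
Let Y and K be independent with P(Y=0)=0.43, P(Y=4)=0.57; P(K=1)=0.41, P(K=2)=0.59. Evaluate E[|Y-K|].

E[|Y-K|] = Σ_y Σ_k |y-k| · P(Y=y)P(K=k)
 = 1·0.1763 + 2·0.2537 + 3·0.2337 + 2·0.3363
 = 0.1763 + 0.5074 + 0.7011 + 0.6726
 = 2.0574

2.0574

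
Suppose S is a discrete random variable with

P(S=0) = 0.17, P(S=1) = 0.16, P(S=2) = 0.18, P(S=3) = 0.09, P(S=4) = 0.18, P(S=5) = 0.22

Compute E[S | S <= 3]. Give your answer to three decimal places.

1.317

P(S <= 3) = 0.17 + 0.16 + 0.18 + 0.09 = 0.6.
E[S | S <= 3] = [0·0.17 + 1·0.16 + 2·0.18 + 3·0.09] / 0.6
 = 0.79 / 0.6
 = 79/60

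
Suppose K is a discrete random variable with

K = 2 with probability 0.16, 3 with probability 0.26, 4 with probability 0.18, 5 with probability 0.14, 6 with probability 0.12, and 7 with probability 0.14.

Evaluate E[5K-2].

E[5K-2] = Σ (5k-2)·P(K=k)
 = 8·0.16 + 13·0.26 + 18·0.18 + 23·0.14 + 28·0.12 + 33·0.14
 = 1.28 + 3.38 + 3.24 + 3.22 + 3.36 + 4.62
 = 19.1

19.1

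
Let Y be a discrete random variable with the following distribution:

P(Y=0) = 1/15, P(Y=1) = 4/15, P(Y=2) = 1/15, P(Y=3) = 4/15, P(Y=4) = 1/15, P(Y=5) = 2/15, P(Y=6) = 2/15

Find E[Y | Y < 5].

2

P(Y < 5) = 1/15 + 4/15 + 1/15 + 4/15 + 1/15 = 11/15.
E[Y | Y < 5] = [0·1/15 + 1·4/15 + 2·1/15 + 3·4/15 + 4·1/15] / (11/15)
 = 22/15 / (11/15)
 = 2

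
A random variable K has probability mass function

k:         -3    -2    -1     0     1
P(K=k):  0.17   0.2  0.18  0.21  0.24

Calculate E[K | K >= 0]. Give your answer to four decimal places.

P(K >= 0) = 0.21 + 0.24 = 0.45.
E[K | K >= 0] = [0·0.21 + 1·0.24] / 0.45
 = 0.24 / 0.45
 = 8/15

0.5333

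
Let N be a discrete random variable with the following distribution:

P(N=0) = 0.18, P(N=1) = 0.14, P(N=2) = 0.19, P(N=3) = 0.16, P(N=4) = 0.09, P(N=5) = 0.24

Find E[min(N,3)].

E[min(N,3)] = Σ min(n,3)·P(N=n)
 = 0·0.18 + 1·0.14 + 2·0.19 + 3·0.16 + 3·0.09 + 3·0.24
 = 0 + 0.14 + 0.38 + 0.48 + 0.27 + 0.72
 = 1.99

1.99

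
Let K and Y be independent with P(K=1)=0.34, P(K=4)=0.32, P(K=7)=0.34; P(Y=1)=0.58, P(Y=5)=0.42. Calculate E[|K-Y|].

2.7312

E[|K-Y|] = Σ_k Σ_y |k-y| · P(K=k)P(Y=y)
 = 0·0.1972 + 4·0.1428 + 3·0.1856 + 1·0.1344 + 6·0.1972 + 2·0.1428
 = 0 + 0.5712 + 0.5568 + 0.1344 + 1.1832 + 0.2856
 = 2.7312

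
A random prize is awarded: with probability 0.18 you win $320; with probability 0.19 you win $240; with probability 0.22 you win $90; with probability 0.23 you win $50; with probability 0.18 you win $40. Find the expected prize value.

E[payout] = 320·0.18 + 240·0.19 + 90·0.22 + 50·0.23 + 40·0.18
 = 57.6 + 45.6 + 19.8 + 11.5 + 7.2
 = 141.7

141.7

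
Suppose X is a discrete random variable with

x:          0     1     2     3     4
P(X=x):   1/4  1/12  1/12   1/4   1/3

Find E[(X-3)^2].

E[(X-3)^2] = Σ (x-3)^2·P(X=x)
 = 9·1/4 + 4·1/12 + 1·1/12 + 0·1/4 + 1·1/3
 = 9/4 + 1/3 + 1/12 + 0 + 1/3
 = 3

3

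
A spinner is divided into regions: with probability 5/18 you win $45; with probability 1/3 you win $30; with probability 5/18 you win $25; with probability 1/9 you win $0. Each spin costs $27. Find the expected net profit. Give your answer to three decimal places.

2.444

E[payout] = 45·5/18 + 30·1/3 + 25·5/18 + 0·1/9
 = 25/2 + 10 + 125/18 + 0
 = 265/9
Net = 265/9 - 27 = 22/9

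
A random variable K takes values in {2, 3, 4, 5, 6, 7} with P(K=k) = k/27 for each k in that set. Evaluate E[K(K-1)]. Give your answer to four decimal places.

E[K(K-1)] = Σ k(k-1)·P(K=k)
 = 2·2/27 + 6·1/9 + 12·4/27 + 20·5/27 + 30·2/9 + 42·7/27
 = 4/27 + 2/3 + 16/9 + 100/27 + 20/3 + 98/9
 = 644/27

23.8519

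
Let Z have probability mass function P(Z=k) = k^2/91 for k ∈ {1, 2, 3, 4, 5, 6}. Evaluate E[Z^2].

25

E[Z^2] = Σ z^2·P(Z=z)
 = 1·1/91 + 4·4/91 + 9·9/91 + 16·16/91 + 25·25/91 + 36·36/91
 = 1/91 + 16/91 + 81/91 + 256/91 + 625/91 + 1296/91
 = 25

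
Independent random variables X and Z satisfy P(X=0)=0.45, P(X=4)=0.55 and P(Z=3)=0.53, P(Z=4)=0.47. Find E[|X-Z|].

E[|X-Z|] = Σ_x Σ_z |x-z| · P(X=x)P(Z=z)
 = 3·0.2385 + 4·0.2115 + 1·0.2915 + 0·0.2585
 = 0.7155 + 0.846 + 0.2915 + 0
 = 1.853

1.853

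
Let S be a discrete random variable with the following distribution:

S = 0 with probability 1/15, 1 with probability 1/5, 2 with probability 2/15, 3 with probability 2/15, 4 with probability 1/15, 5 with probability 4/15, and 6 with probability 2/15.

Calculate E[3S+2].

11.8

E[3S+2] = Σ (3s+2)·P(S=s)
 = 2·1/15 + 5·1/5 + 8·2/15 + 11·2/15 + 14·1/15 + 17·4/15 + 20·2/15
 = 2/15 + 1 + 16/15 + 22/15 + 14/15 + 68/15 + 8/3
 = 59/5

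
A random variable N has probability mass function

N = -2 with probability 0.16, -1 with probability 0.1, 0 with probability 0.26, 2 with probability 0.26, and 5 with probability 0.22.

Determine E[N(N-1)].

6.08

E[N(N-1)] = Σ n(n-1)·P(N=n)
 = 6·0.16 + 2·0.1 + 0·0.26 + 2·0.26 + 20·0.22
 = 0.96 + 0.2 + 0 + 0.52 + 4.4
 = 6.08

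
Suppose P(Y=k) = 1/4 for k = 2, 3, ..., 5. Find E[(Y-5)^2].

E[(Y-5)^2] = Σ (y-5)^2·P(Y=y)
 = 9·1/4 + 4·1/4 + 1·1/4 + 0·1/4
 = 9/4 + 1 + 1/4 + 0
 = 7/2

3.5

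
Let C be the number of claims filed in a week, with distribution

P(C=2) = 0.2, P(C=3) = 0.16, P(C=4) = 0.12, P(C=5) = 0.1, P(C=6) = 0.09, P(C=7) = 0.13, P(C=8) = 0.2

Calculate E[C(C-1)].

E[C(C-1)] = Σ c(c-1)·P(C=c)
 = 2·0.2 + 6·0.16 + 12·0.12 + 20·0.1 + 30·0.09 + 42·0.13 + 56·0.2
 = 0.4 + 0.96 + 1.44 + 2 + 2.7 + 5.46 + 11.2
 = 24.16

24.16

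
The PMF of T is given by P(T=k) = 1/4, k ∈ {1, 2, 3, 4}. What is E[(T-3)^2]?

E[(T-3)^2] = Σ (t-3)^2·P(T=t)
 = 4·1/4 + 1·1/4 + 0·1/4 + 1·1/4
 = 1 + 1/4 + 0 + 1/4
 = 3/2

1.5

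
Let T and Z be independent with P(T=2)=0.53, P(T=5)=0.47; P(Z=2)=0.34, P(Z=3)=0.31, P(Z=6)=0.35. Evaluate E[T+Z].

E[T+Z] = Σ_t Σ_z (t+z) · P(T=t)P(Z=z)
 = 4·0.1802 + 5·0.1643 + 8·0.1855 + 7·0.1598 + 8·0.1457 + 11·0.1645
 = 0.7208 + 0.8215 + 1.484 + 1.1186 + 1.1656 + 1.8095
 = 7.12

7.12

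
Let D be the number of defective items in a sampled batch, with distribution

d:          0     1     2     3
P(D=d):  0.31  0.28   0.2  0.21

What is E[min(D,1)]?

0.69

E[min(D,1)] = Σ min(d,1)·P(D=d)
 = 0·0.31 + 1·0.28 + 1·0.2 + 1·0.21
 = 0 + 0.28 + 0.2 + 0.21
 = 0.69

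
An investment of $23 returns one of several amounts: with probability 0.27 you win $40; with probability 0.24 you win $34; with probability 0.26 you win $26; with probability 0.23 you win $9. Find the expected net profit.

4.79

E[payout] = 40·0.27 + 34·0.24 + 26·0.26 + 9·0.23
 = 10.8 + 8.16 + 6.76 + 2.07
 = 27.79
Net = 27.79 - 23 = 4.79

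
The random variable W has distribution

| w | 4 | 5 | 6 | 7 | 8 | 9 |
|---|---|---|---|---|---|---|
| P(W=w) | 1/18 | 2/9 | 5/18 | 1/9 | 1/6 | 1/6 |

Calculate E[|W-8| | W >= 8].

0.5

P(W >= 8) = 1/6 + 1/6 = 1/3.
E[|W-8| | W >= 8] = [0·1/6 + 1·1/6] / (1/3)
 = 1/6 / (1/3)
 = 1/2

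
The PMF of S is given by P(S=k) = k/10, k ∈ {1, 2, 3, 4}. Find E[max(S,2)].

E[max(S,2)] = Σ max(s,2)·P(S=s)
 = 2·1/10 + 2·1/5 + 3·3/10 + 4·2/5
 = 1/5 + 2/5 + 9/10 + 8/5
 = 31/10

3.1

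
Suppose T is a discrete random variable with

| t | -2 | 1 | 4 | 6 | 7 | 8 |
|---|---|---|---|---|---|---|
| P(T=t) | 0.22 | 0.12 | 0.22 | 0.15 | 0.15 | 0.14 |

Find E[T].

3.63

E[T] = Σ t·P(T=t)
 = (-2)·0.22 + 1·0.12 + 4·0.22 + 6·0.15 + 7·0.15 + 8·0.14
 = (-0.44) + 0.12 + 0.88 + 0.9 + 1.05 + 1.12
 = 3.63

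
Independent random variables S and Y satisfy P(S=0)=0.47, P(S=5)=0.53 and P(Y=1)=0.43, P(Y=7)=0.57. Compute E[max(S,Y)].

E[max(S,Y)] = Σ_s Σ_y max(s,y) · P(S=s)P(Y=y)
 = 1·0.2021 + 7·0.2679 + 5·0.2279 + 7·0.3021
 = 0.2021 + 1.8753 + 1.1395 + 2.1147
 = 5.3316

5.3316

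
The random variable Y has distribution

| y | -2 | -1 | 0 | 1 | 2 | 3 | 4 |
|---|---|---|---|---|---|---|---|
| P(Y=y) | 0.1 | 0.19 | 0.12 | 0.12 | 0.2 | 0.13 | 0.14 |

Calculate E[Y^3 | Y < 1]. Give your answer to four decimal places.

P(Y < 1) = 0.1 + 0.19 + 0.12 = 0.41.
E[Y^3 | Y < 1] = [(-8)·0.1 + (-1)·0.19 + 0·0.12] / 0.41
 = -0.99 / 0.41
 = -99/41

-2.4146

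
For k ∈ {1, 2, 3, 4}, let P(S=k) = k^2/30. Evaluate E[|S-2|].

1.4

E[|S-2|] = Σ |s-2|·P(S=s)
 = 1·1/30 + 0·2/15 + 1·3/10 + 2·8/15
 = 1/30 + 0 + 3/10 + 16/15
 = 7/5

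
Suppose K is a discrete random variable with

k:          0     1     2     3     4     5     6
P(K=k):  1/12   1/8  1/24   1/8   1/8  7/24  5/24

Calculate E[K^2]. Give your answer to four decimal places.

18.2083

E[K^2] = Σ k^2·P(K=k)
 = 0·1/12 + 1·1/8 + 4·1/24 + 9·1/8 + 16·1/8 + 25·7/24 + 36·5/24
 = 0 + 1/8 + 1/6 + 9/8 + 2 + 175/24 + 15/2
 = 437/24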